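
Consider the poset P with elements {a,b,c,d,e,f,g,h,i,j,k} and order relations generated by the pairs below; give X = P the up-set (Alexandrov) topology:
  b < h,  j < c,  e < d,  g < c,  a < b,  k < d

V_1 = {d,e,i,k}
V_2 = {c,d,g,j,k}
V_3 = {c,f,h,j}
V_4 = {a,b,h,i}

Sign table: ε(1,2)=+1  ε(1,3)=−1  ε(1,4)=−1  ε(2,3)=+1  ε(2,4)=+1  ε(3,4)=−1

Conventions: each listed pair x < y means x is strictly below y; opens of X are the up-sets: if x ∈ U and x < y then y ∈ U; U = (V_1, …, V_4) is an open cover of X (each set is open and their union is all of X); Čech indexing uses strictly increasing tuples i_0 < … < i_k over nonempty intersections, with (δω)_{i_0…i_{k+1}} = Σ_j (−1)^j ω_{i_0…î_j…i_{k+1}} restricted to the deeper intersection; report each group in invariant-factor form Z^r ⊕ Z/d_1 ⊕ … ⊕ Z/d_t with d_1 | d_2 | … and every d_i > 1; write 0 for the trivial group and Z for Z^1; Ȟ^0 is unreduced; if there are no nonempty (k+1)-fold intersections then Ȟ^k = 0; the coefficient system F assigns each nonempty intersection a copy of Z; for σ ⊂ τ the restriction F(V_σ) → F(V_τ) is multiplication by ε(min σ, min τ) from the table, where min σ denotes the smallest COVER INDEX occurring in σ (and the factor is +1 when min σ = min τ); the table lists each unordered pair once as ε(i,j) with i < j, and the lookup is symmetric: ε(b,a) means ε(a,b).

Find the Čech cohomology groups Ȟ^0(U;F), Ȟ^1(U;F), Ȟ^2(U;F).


cover nerve:
  V12={d,k} V14={i} V23={c,j} V34={h}
C dims 4,4; δ0: rk 3, SNF 1^3
Ȟ^0: (4−3)−0=1 ⇒ Z
Ȟ^1: (4−0)−3=1 ⇒ Z
Ȟ^2: (0−0)−0=0 ⇒ 0

Ȟ^0 = Z,  Ȟ^1 = Z,  Ȟ^2 = 0


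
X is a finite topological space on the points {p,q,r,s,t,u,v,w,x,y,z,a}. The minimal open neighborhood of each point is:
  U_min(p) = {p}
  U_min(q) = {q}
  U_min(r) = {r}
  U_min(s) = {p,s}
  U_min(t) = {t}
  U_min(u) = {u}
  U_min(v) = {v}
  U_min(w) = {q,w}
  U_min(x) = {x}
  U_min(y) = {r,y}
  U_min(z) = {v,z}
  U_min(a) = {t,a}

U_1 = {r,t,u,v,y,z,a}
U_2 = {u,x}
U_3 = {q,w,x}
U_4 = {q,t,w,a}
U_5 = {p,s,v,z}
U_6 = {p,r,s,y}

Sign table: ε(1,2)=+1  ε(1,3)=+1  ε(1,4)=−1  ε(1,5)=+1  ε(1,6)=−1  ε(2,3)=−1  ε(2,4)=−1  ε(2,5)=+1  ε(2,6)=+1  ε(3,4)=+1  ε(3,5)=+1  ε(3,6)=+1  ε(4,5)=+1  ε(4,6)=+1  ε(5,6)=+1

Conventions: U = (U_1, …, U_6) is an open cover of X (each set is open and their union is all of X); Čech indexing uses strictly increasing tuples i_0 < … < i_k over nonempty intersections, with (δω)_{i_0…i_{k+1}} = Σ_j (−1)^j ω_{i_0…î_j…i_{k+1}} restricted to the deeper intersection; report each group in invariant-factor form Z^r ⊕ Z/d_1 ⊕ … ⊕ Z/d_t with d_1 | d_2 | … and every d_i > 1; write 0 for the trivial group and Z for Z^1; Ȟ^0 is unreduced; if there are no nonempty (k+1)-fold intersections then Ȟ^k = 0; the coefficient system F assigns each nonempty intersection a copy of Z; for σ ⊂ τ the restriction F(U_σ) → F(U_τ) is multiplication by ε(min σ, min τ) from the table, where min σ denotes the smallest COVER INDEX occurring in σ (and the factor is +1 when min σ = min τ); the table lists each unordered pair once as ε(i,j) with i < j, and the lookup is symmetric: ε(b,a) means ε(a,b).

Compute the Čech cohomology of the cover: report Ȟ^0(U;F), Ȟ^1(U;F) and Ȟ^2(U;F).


cover nerve:
  U12={u} U14={t,a} U15={v,z} U16={r,y} U23={x} U34={q,w} U56={p,s}
C dims 6,7; δ0: rk 6, SNF 1^5·2
Ȟ^0: (6−6)−0=0 ⇒ 0
Ȟ^1: (7−0)−6=1 plus torsion [2] ⇒ Z ⊕ Z/2
Ȟ^2: (0−0)−0=0 ⇒ 0

Ȟ^0(U;F) ≅ 0, Ȟ^1(U;F) ≅ Z ⊕ Z/2, Ȟ^2(U;F) ≅ 0


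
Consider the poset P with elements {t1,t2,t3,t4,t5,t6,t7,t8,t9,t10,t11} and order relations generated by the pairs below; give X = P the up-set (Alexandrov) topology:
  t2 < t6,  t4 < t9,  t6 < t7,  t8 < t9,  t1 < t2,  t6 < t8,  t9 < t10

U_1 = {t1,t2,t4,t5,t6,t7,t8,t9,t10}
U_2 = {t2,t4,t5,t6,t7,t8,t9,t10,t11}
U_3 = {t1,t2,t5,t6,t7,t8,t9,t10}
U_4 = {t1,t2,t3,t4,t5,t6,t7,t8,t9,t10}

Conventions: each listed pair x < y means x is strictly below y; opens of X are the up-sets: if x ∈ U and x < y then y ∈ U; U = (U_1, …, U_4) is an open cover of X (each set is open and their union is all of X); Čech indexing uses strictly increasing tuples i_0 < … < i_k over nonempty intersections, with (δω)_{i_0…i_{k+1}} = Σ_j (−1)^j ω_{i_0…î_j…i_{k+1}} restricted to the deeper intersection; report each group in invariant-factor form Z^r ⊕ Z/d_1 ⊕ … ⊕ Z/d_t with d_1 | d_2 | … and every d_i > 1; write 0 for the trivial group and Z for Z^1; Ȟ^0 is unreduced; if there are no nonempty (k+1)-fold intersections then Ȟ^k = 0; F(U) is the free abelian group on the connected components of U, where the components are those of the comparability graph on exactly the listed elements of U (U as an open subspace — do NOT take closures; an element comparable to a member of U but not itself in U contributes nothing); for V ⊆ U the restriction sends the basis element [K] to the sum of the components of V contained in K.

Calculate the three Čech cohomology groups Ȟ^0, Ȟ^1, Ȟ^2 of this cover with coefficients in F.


Ȟ^0 ≅ Z^4, Ȟ^1 ≅ 0, Ȟ^2 ≅ 0

nonempty overlaps:
  U12={t2,t4,t5,t6,t7,t8,t9,t10} U13={t1,t2,t5,t6,t7,t8,t9,t10} U14={t1,t2,t4,t5,t6,t7,t8,t9,t10} U23={t2,t5,t6,t7,t8,t9,t10} U24={t2,t4,t5,t6,t7,t8,t9,t10} U34={t1,t2,t5,t6,t7,t8,t9,t10}
  U123={t2,t5,t6,t7,t8,t9,t10} U124={t2,t4,t5,t6,t7,t8,t9,t10} U134={t1,t2,t5,t6,t7,t8,t9,t10} U234={t2,t5,t6,t7,t8,t9,t10}
  U1234={t2,t5,t6,t7,t8,t9,t10}
components per intersection:
  U1: {t1,t2,t4,t6,t7,t8,t9,t10} {t5}
  U2: {t2,t4,t6,t7,t8,t9,t10} {t5} {t11}
  U3: {t1,t2,t6,t7,t8,t9,t10} {t5}
  U4: {t1,t2,t4,t6,t7,t8,t9,t10} {t3} {t5}
  U12: {t2,t4,t6,t7,t8,t9,t10} {t5}
  U13: {t1,t2,t6,t7,t8,t9,t10} {t5}
  U14: {t1,t2,t4,t6,t7,t8,t9,t10} {t5}
  U23: {t2,t6,t7,t8,t9,t10} {t5}
  U24: {t2,t4,t6,t7,t8,t9,t10} {t5}
  U34: {t1,t2,t6,t7,t8,t9,t10} {t5}
  U123: {t2,t6,t7,t8,t9,t10} {t5}
  U124: {t2,t4,t6,t7,t8,t9,t10} {t5}
  U134: {t1,t2,t6,t7,t8,t9,t10} {t5}
  U234: {t2,t6,t7,t8,t9,t10} {t5}
  U1234: {t2,t6,t7,t8,t9,t10} {t5}
C dims 10,12,8,2; δ0: rk 6, SNF 1^6; δ1: rk 6, SNF 1^6; δ2: rk 2, SNF 1^2
degree 0: 10−6−0 = 4 → Ȟ^0 ≅ Z^4
degree 1: 12−6−6 = 0 → Ȟ^1 ≅ 0
degree 2: 8−2−6 = 0 → Ȟ^2 ≅ 0


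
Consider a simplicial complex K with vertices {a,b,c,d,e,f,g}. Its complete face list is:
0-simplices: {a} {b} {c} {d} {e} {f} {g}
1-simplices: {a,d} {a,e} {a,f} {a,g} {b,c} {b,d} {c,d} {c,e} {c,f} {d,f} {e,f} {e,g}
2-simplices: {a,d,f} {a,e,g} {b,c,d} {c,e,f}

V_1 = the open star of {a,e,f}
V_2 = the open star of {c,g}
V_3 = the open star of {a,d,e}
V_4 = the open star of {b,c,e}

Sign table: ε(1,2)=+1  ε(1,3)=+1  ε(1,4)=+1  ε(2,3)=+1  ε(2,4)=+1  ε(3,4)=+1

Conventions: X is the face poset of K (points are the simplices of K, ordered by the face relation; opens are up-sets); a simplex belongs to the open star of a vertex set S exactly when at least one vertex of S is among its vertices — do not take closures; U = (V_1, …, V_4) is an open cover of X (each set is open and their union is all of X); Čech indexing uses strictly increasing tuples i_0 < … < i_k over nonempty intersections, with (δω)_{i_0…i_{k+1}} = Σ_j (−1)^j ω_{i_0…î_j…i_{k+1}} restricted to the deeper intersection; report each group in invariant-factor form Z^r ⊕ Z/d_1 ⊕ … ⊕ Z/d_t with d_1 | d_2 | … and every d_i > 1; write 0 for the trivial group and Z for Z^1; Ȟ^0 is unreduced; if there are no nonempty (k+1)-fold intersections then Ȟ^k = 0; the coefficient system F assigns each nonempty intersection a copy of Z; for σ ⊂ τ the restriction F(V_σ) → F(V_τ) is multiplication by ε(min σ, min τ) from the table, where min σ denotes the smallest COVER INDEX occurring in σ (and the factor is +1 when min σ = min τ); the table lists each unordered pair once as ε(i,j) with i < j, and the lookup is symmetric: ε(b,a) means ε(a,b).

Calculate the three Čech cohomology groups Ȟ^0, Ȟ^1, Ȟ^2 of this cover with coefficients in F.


nonempty overlaps:
  V1={{a},{e},{f},{a,d},{a,e},{a,f},{a,g},{c,e},{c,f},{d,f},{e,f},{e,g},{a,d,f},{a,e,g},{c,e,f}} V2={{c},{g},{a,g},{b,c},{c,d},{c,e},{c,f},{e,g},{a,e,g},{b,c,d},{c,e,f}} V3={{a},{d},{e},{a,d},{a,e},{a,f},{a,g},{b,d},{c,d},{c,e},{d,f},{e,f},{e,g},{a,d,f},{a,e,g},{b,c,d},{c,e,f}} V4={{b},{c},{e},{a,e},{b,c},{b,d},{c,d},{c,e},{c,f},{e,f},{e,g},{a,e,g},{b,c,d},{c,e,f}}
  V12={{a,g},{c,e},{c,f},{e,g},{a,e,g},{c,e,f}} V13={{a},{e},{a,d},{a,e},{a,f},{a,g},{c,e},{d,f},{e,f},{e,g},{a,d,f},{a,e,g},{c,e,f}} V14={{e},{a,e},{c,e},{c,f},{e,f},{e,g},{a,e,g},{c,e,f}} V23={{a,g},{c,d},{c,e},{e,g},{a,e,g},{b,c,d},{c,e,f}} V24={{c},{b,c},{c,d},{c,e},{c,f},{e,g},{a,e,g},{b,c,d},{c,e,f}} V34={{e},{a,e},{b,d},{c,d},{c,e},{e,f},{e,g},{a,e,g},{b,c,d},{c,e,f}}
  V123={{a,g},{c,e},{e,g},{a,e,g},{c,e,f}} V124={{c,e},{c,f},{e,g},{a,e,g},{c,e,f}} V134={{e},{a,e},{c,e},{e,f},{e,g},{a,e,g},{c,e,f}} V234={{c,d},{c,e},{e,g},{a,e,g},{b,c,d},{c,e,f}}
  V1234={{c,e},{e,g},{a,e,g},{c,e,f}}
C dims 4,6,4,1; δ0: rk 3, SNF 1^3; δ1: rk 3, SNF 1^3; δ2: rk 1, SNF 1^1
degree 0: 4−3−0 = 1 → Ȟ^0 ≅ Z
degree 1: 6−3−3 = 0 → Ȟ^1 ≅ 0
degree 2: 4−1−3 = 0 → Ȟ^2 ≅ 0

Ȟ^0(U;F) ≅ Z, Ȟ^1(U;F) ≅ 0, Ȟ^2(U;F) ≅ 0


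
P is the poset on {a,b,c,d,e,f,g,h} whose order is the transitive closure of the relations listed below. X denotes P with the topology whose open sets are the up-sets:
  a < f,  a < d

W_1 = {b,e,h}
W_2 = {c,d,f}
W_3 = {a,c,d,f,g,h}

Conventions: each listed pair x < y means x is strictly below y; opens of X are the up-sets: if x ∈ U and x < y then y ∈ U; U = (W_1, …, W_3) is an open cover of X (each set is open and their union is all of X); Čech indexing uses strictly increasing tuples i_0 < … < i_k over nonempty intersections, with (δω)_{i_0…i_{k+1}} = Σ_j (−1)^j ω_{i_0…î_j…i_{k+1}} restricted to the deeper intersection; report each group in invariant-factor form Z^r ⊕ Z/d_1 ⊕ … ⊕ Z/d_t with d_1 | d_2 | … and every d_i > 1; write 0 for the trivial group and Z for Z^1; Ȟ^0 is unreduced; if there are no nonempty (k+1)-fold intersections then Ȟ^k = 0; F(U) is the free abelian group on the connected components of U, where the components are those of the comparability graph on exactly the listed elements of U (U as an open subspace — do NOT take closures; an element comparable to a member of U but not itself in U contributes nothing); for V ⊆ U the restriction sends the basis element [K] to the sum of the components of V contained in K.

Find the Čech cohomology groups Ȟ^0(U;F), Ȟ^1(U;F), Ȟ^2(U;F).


nerve simplices:
  W13={h} W23={c,d,f}
components per intersection:
  W1: {b} {e} {h}
  W2: {c} {d} {f}
  W3: {a,d,f} {c} {g} {h}
  W13: {h}
  W23: {c} {d} {f}
C dims 10,4; δ0: rk 4, SNF 1^4
degree 0: 10−4−0 = 6 → Ȟ^0 ≅ Z^6
degree 1: 4−0−4 = 0 → Ȟ^1 ≅ 0
degree 2: 0−0−0 = 0 → Ȟ^2 ≅ 0

Ȟ^0 = Z^6, Ȟ^1 = 0, Ȟ^2 = 0


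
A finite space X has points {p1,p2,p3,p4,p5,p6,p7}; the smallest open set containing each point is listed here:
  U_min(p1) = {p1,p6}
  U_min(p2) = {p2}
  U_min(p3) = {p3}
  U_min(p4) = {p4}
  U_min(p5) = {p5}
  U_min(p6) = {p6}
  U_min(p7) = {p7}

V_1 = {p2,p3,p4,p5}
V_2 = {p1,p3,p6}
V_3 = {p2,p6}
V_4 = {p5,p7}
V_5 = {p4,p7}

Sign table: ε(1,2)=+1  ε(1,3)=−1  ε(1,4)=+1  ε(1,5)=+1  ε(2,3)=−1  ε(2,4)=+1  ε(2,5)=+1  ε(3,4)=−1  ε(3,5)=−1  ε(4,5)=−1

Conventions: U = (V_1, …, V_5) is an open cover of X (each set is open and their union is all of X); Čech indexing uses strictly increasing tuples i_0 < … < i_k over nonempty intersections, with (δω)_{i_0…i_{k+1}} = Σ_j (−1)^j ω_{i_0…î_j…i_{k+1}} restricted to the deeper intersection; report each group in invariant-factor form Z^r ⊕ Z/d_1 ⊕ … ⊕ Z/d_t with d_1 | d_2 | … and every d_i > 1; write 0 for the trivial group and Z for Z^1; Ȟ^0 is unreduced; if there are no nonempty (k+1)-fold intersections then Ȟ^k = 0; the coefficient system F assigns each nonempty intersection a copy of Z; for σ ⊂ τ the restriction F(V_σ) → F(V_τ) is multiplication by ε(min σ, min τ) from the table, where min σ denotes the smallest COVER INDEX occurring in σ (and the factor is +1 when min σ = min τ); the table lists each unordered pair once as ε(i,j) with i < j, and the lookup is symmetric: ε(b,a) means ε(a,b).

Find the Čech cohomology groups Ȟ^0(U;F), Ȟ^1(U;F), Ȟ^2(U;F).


Ȟ^0(U;F) ≅ 0,  Ȟ^1(U;F) ≅ Z ⊕ Z/2,  Ȟ^2(U;F) ≅ 0

nonempty intersections:
  V12={p3} V13={p2} V14={p5} V15={p4} V23={p6} V45={p7}
C dims 5,6; δ0: rk 5, SNF 1^4·2
Ȟ^0: (5−5)−0=0 ⇒ 0
Ȟ^1: (6−0)−5=1 plus torsion [2] ⇒ Z ⊕ Z/2
Ȟ^2: (0−0)−0=0 ⇒ 0


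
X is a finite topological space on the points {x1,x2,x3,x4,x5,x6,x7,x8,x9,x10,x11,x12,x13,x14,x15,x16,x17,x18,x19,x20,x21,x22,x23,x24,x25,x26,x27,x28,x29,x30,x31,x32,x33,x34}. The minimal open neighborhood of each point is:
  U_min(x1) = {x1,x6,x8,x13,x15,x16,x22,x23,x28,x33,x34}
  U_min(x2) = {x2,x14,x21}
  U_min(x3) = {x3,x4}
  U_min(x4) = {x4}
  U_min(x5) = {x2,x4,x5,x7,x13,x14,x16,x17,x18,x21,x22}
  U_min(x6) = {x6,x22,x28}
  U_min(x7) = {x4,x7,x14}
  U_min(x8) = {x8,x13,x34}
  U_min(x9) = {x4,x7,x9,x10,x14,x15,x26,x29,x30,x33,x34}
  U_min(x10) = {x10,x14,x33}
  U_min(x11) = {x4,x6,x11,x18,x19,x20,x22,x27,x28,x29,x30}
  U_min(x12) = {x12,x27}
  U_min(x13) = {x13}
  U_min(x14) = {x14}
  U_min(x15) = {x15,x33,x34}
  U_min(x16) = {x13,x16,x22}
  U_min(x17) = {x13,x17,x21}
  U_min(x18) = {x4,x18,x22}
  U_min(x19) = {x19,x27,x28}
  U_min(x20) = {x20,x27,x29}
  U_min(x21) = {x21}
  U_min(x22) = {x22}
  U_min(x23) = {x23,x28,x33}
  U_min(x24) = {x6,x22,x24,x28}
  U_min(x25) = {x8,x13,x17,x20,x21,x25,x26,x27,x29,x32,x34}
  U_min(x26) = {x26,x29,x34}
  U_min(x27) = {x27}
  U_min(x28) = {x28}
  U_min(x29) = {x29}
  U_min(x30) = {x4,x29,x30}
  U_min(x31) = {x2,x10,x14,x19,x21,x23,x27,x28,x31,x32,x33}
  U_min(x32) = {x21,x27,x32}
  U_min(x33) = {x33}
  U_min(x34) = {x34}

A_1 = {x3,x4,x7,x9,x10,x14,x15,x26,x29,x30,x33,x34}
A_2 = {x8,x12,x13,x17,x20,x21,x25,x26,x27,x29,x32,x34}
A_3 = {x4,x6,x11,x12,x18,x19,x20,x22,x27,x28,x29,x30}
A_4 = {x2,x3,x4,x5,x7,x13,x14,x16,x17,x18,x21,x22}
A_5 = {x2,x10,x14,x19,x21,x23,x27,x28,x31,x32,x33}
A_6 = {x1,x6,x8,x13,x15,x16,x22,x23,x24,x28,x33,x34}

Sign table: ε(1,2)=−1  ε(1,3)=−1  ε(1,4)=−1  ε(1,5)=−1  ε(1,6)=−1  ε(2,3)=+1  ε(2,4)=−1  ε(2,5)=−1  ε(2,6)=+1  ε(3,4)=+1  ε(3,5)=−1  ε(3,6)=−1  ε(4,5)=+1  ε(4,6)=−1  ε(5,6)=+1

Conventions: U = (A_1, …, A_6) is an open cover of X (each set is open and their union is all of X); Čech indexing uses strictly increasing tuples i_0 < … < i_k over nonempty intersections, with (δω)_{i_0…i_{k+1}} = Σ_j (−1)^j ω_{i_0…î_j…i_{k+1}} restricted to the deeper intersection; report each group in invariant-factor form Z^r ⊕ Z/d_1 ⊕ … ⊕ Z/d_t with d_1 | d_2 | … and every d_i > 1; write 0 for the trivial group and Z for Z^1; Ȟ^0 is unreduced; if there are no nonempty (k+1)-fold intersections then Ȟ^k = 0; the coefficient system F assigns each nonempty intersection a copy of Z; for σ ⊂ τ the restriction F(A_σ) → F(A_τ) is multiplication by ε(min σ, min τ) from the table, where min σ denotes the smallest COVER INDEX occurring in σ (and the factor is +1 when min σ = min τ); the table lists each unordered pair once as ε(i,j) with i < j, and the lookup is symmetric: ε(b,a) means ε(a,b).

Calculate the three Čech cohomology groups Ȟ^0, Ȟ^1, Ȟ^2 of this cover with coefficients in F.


Ȟ^0 ≅ 0,  Ȟ^1 ≅ Z/2,  Ȟ^2 ≅ Z

nonempty overlaps:
  A12={x26,x29,x34} A13={x4,x29,x30} A14={x3,x4,x7,x14} A15={x10,x14,x33} A16={x15,x33,x34} A23={x12,x20,x27,x29} A24={x13,x17,x21} A25={x21,x27,x32} A26={x8,x13,x34} A34={x4,x18,x22} A35={x19,x27,x28} A36={x6,x22,x28} A45={x2,x14,x21} A46={x13,x16,x22} A56={x23,x28,x33}
  A123={x29} A126={x34} A134={x4} A145={x14} A156={x33} A235={x27} A245={x21} A246={x13} A346={x22} A356={x28}
C dims 6,15,10; δ0: rk 6, SNF 1^5·2; δ1: rk 9, SNF 1^9
degree 0: 6−6−0 = 0 → Ȟ^0 ≅ 0
degree 1: 15−9−6 = 0 plus torsion [2] → Ȟ^1 ≅ Z/2
degree 2: 10−0−9 = 1 → Ȟ^2 ≅ Z


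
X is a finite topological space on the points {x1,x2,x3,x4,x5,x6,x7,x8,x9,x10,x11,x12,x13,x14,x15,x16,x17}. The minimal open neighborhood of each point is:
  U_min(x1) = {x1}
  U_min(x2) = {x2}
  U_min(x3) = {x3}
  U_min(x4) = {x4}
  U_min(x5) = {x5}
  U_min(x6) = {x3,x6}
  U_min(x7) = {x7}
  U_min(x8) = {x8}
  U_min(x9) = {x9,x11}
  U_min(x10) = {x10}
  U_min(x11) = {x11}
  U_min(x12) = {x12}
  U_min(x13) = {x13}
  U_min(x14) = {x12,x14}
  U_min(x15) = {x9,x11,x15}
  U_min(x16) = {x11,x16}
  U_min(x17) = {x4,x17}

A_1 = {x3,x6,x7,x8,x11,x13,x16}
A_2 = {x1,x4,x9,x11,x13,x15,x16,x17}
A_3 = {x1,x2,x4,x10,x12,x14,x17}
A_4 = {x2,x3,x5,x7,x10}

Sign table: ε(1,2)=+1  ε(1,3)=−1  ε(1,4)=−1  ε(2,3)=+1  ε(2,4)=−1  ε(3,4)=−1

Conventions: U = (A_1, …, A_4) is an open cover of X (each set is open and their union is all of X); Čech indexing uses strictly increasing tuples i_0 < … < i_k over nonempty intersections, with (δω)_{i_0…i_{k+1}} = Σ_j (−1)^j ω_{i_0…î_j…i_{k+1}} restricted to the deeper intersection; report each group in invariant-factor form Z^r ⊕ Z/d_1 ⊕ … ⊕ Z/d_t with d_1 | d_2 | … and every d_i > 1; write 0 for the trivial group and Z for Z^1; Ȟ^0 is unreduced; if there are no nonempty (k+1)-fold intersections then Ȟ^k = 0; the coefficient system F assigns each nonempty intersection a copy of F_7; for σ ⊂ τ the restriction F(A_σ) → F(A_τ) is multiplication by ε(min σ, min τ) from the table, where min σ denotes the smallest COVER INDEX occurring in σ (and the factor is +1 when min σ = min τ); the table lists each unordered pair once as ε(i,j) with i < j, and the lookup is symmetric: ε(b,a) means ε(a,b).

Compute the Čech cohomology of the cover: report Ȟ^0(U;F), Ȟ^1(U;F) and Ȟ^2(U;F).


Ȟ^0 = Z/7; Ȟ^1 = Z/7; Ȟ^2 = 0

nonempty intersections:
  A12={x11,x13,x16} A14={x3,x7} A23={x1,x4,x17} A34={x2,x10}
C dims 4,4; δ0: rk_F7 3
Ȟ^0: (4−3)−0=1 ⇒ Z/7
Ȟ^1: (4−0)−3=1 ⇒ Z/7
Ȟ^2: (0−0)−0=0 ⇒ 0


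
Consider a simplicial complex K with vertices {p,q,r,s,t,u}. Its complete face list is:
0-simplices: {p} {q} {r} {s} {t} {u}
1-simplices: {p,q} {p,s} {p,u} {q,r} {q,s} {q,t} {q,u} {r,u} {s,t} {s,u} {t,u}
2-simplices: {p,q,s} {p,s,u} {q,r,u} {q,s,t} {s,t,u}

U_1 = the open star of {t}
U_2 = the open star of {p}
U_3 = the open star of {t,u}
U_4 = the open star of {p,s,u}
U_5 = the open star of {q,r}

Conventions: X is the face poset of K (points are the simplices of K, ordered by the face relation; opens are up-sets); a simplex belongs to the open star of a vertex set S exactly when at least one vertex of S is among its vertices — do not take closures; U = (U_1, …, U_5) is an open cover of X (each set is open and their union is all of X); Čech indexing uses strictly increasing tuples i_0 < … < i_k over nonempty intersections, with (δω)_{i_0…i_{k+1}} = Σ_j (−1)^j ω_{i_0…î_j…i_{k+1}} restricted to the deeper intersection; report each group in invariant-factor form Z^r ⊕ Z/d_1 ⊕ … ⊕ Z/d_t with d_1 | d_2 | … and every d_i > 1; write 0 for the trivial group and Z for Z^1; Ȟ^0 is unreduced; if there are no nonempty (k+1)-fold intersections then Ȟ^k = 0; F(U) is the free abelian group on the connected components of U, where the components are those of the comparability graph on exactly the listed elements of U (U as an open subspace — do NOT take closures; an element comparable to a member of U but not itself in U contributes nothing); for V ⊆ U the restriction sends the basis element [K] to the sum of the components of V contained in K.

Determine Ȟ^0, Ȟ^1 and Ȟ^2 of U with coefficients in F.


Ȟ^0 = Z,  Ȟ^1 = Z,  Ȟ^2 = 0

nerve simplices:
  U1={{t},{q,t},{s,t},{t,u},{q,s,t},{s,t,u}} U2={{p},{p,q},{p,s},{p,u},{p,q,s},{p,s,u}} U3={{t},{u},{p,u},{q,t},{q,u},{r,u},{s,t},{s,u},{t,u},{p,s,u},{q,r,u},{q,s,t},{s,t,u}} U4={{p},{s},{u},{p,q},{p,s},{p,u},{q,s},{q,u},{r,u},{s,t},{s,u},{t,u},{p,q,s},{p,s,u},{q,r,u},{q,s,t},{s,t,u}} U5={{q},{r},{p,q},{q,r},{q,s},{q,t},{q,u},{r,u},{p,q,s},{q,r,u},{q,s,t}}
  U13={{t},{q,t},{s,t},{t,u},{q,s,t},{s,t,u}} U14={{s,t},{t,u},{q,s,t},{s,t,u}} U15={{q,t},{q,s,t}} U23={{p,u},{p,s,u}} U24={{p},{p,q},{p,s},{p,u},{p,q,s},{p,s,u}} U25={{p,q},{p,q,s}} U34={{u},{p,u},{q,u},{r,u},{s,t},{s,u},{t,u},{p,s,u},{q,r,u},{q,s,t},{s,t,u}} U35={{q,t},{q,u},{r,u},{q,r,u},{q,s,t}} U45={{p,q},{q,s},{q,u},{r,u},{p,q,s},{q,r,u},{q,s,t}}
  U134={{s,t},{t,u},{q,s,t},{s,t,u}} U135={{q,t},{q,s,t}} U145={{q,s,t}} U234={{p,u},{p,s,u}} U245={{p,q},{p,q,s}} U345={{q,u},{r,u},{q,r,u},{q,s,t}}
  U1345={{q,s,t}}
components per intersection:
  U1: {{t},{q,t},{s,t},{t,u},{q,s,t},{s,t,u}}
  U2: {{p},{p,q},{p,s},{p,u},{p,q,s},{p,s,u}}
  U3: {{t},{u},{p,u},{q,t},{q,u},{r,u},{s,t},{s,u},{t,u},{p,s,u},{q,r,u},{q,s,t},{s,t,u}}
  U4: {{p},{s},{u},{p,q},{p,s},{p,u},{q,s},{q,u},{r,u},{s,t},{s,u},{t,u},{p,q,s},{p,s,u},{q,r,u},{q,s,t},{s,t,u}}
  U5: {{q},{r},{p,q},{q,r},{q,s},{q,t},{q,u},{r,u},{p,q,s},{q,r,u},{q,s,t}}
  U13: {{t},{q,t},{s,t},{t,u},{q,s,t},{s,t,u}}
  U14: {{s,t},{t,u},{q,s,t},{s,t,u}}
  U15: {{q,t},{q,s,t}}
  U23: {{p,u},{p,s,u}}
  U24: {{p},{p,q},{p,s},{p,u},{p,q,s},{p,s,u}}
  U25: {{p,q},{p,q,s}}
  U34: {{u},{p,u},{q,u},{r,u},{s,t},{s,u},{t,u},{p,s,u},{q,r,u},{q,s,t},{s,t,u}}
  U35: {{q,t},{q,s,t}} {{q,u},{r,u},{q,r,u}}
  U45: {{p,q},{q,s},{p,q,s},{q,s,t}} {{q,u},{r,u},{q,r,u}}
  U134: {{s,t},{t,u},{q,s,t},{s,t,u}}
  U135: {{q,t},{q,s,t}}
  U145: {{q,s,t}}
  U234: {{p,u},{p,s,u}}
  U245: {{p,q},{p,q,s}}
  U345: {{q,u},{r,u},{q,r,u}} {{q,s,t}}
  U1345: {{q,s,t}}
C dims 5,11,7,1; δ0: rk 4, SNF 1^4; δ1: rk 6, SNF 1^6; δ2: rk 1, SNF 1^1
degree 0: 5−4−0 = 1 → Ȟ^0 ≅ Z
degree 1: 11−6−4 = 1 → Ȟ^1 ≅ Z
degree 2: 7−1−6 = 0 → Ȟ^2 ≅ 0


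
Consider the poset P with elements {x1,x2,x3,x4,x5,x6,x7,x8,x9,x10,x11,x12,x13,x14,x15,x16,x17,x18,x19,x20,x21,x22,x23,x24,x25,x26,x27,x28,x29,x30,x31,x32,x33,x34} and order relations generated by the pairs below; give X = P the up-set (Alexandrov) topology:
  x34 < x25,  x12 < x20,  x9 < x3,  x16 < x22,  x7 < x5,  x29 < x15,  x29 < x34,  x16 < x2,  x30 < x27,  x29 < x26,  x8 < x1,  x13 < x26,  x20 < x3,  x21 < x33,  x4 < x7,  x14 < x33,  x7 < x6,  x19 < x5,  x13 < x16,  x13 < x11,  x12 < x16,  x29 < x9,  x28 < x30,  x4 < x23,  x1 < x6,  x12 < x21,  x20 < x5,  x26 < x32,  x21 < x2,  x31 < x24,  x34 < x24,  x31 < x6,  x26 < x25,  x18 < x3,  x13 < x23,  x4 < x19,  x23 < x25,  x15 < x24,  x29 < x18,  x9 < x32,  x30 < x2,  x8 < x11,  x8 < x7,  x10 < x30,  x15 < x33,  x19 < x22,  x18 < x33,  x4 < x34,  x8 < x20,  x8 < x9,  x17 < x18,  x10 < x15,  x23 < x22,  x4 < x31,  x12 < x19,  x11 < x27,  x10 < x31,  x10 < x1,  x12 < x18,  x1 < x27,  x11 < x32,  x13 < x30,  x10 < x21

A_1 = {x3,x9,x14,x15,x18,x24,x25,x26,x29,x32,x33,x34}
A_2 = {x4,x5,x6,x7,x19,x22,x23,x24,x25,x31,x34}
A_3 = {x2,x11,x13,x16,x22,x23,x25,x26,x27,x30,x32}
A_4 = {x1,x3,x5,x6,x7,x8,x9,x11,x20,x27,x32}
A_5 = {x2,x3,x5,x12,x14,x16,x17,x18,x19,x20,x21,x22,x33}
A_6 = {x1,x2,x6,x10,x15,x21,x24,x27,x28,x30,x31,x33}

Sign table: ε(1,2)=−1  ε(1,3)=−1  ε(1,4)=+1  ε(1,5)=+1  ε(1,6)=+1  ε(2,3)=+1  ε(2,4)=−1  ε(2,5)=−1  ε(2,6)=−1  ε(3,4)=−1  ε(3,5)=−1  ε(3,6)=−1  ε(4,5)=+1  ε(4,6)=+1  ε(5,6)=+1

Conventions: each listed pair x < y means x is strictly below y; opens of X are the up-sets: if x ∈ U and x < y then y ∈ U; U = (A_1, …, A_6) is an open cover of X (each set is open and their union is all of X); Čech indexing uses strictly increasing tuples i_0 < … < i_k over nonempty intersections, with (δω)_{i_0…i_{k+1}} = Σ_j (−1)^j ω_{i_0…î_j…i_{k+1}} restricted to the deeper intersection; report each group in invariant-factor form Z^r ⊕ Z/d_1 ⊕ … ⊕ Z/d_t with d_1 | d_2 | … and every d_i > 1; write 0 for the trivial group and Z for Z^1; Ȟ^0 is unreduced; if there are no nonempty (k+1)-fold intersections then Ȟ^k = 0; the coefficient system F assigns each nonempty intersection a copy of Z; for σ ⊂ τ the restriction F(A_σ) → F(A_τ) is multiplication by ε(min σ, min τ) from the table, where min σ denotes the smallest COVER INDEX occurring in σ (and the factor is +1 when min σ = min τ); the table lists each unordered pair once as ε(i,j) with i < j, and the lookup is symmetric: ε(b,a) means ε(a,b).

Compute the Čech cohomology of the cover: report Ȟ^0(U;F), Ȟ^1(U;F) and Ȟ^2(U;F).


Ȟ^0 ≅ Z, Ȟ^1 ≅ 0 and Ȟ^2 ≅ Z/2

nonempty overlaps:
  A12={x24,x25,x34} A13={x25,x26,x32} A14={x3,x9,x32} A15={x3,x14,x18,x33} A16={x15,x24,x33} A23={x22,x23,x25} A24={x5,x6,x7} A25={x5,x19,x22} A26={x6,x24,x31} A34={x11,x27,x32} A35={x2,x16,x22} A36={x2,x27,x30} A45={x3,x5,x20} A46={x1,x6,x27} A56={x2,x21,x33}
  A123={x25} A126={x24} A134={x32} A145={x3} A156={x33} A235={x22} A245={x5} A246={x6} A346={x27} A356={x2}
C dims 6,15,10; δ0: rk 5, SNF 1^5; δ1: rk 10, SNF 1^9·2
degree 0: 6−5−0 = 1 → Ȟ^0 ≅ Z
degree 1: 15−10−5 = 0 → Ȟ^1 ≅ 0
degree 2: 10−0−10 = 0 plus torsion [2] → Ȟ^2 ≅ Z/2


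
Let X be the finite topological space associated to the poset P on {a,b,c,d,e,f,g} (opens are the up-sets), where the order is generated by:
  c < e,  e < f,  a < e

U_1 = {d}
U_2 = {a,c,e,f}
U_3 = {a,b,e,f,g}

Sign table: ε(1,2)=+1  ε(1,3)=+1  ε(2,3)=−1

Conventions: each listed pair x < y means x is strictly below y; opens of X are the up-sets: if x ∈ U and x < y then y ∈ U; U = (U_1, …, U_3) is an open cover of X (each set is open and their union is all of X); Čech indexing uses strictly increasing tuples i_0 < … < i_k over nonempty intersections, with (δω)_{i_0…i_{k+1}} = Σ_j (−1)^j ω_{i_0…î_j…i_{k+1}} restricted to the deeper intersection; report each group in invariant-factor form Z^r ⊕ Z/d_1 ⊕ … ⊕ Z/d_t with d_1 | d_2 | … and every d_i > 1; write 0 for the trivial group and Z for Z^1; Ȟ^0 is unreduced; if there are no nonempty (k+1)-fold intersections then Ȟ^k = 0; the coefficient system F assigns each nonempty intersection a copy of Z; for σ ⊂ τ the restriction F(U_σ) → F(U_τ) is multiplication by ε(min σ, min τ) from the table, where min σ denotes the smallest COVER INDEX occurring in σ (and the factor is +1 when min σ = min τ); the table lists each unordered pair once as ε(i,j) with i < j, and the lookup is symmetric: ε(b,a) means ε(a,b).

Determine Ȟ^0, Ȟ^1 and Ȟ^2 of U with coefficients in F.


nerve simplices:
  U23={a,e,f}
C dims 3,1; δ0: rk 1, SNF 1^1
degree 0: 3−1−0 = 2 → Ȟ^0 ≅ Z^2
degree 1: 1−0−1 = 0 → Ȟ^1 ≅ 0
degree 2: 0−0−0 = 0 → Ȟ^2 ≅ 0

Ȟ^0 ≅ Z^2; Ȟ^1 ≅ 0; Ȟ^2 ≅ 0


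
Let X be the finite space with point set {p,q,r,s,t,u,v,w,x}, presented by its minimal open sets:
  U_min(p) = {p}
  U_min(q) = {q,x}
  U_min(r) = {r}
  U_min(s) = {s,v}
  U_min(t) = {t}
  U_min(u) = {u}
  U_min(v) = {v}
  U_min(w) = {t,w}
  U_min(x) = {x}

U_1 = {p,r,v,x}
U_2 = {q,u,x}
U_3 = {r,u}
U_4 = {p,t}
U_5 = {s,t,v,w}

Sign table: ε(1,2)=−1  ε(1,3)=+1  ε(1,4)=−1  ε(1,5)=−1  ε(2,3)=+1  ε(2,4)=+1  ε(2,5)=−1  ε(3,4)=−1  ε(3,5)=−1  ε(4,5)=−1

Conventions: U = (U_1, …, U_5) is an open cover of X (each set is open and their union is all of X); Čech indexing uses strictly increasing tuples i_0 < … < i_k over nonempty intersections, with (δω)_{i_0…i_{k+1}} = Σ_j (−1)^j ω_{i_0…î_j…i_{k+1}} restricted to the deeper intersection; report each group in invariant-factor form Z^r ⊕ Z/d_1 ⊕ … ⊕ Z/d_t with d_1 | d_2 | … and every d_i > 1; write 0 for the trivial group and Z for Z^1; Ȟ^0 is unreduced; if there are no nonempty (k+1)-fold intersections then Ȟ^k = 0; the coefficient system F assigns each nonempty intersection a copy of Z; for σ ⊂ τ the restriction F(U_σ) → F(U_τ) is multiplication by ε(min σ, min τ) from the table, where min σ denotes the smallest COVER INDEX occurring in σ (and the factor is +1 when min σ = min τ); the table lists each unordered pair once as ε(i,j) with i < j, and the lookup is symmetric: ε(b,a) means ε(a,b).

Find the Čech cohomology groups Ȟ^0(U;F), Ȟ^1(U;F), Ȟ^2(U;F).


nerve simplices:
  U12={x} U13={r} U14={p} U15={v} U23={u} U45={t}
C dims 5,6; δ0: rk 5, SNF 1^4·2
degree 0: 5−5−0 = 0 → Ȟ^0 ≅ 0
degree 1: 6−0−5 = 1 plus torsion [2] → Ȟ^1 ≅ Z ⊕ Z/2
degree 2: 0−0−0 = 0 → Ȟ^2 ≅ 0

Ȟ^0 = 0, Ȟ^1 = Z ⊕ Z/2, Ȟ^2 = 0


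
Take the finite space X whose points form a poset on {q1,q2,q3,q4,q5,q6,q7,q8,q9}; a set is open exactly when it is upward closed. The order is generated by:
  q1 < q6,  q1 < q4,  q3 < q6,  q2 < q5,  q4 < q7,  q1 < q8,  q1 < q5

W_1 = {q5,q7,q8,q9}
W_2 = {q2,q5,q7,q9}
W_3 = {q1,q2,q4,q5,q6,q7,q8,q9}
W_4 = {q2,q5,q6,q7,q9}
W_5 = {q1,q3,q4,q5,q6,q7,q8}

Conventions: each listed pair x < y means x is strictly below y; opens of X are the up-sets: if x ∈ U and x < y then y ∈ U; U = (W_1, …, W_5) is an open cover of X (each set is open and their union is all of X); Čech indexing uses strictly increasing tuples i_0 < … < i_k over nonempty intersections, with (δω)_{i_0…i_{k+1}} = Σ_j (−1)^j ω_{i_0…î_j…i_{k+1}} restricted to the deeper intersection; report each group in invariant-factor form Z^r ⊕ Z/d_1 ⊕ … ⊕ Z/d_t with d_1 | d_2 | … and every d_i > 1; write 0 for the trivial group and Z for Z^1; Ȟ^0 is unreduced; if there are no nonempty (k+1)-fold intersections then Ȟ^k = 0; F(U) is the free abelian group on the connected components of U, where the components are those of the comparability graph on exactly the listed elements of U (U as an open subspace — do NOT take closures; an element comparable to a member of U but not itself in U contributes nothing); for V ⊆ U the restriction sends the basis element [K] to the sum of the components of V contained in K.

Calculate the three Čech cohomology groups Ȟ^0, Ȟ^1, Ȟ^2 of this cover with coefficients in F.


nonempty intersections:
  W12={q5,q7,q9} W13={q5,q7,q8,q9} W14={q5,q7,q9} W15={q5,q7,q8} W23={q2,q5,q7,q9} W24={q2,q5,q7,q9} W25={q5,q7} W34={q2,q5,q6,q7,q9} W35={q1,q4,q5,q6,q7,q8} W45={q5,q6,q7}
  W123={q5,q7,q9} W124={q5,q7,q9} W125={q5,q7} W134={q5,q7,q9} W135={q5,q7,q8} W145={q5,q7} W234={q2,q5,q7,q9} W235={q5,q7} W245={q5,q7} W345={q5,q6,q7}
  W1234={q5,q7,q9} W1235={q5,q7} W1245={q5,q7} W1345={q5,q7} W2345={q5,q7}
  W12345={q5,q7}
components per intersection:
  W1: {q5} {q7} {q8} {q9}
  W2: {q2,q5} {q7} {q9}
  W3: {q1,q2,q4,q5,q6,q7,q8} {q9}
  W4: {q2,q5} {q6} {q7} {q9}
  W5: {q1,q3,q4,q5,q6,q7,q8}
  W12: {q5} {q7} {q9}
  W13: {q5} {q7} {q8} {q9}
  W14: {q5} {q7} {q9}
  W15: {q5} {q7} {q8}
  W23: {q2,q5} {q7} {q9}
  W24: {q2,q5} {q7} {q9}
  W25: {q5} {q7}
  W34: {q2,q5} {q6} {q7} {q9}
  W35: {q1,q4,q5,q6,q7,q8}
  W45: {q5} {q6} {q7}
  W123: {q5} {q7} {q9}
  W124: {q5} {q7} {q9}
  W125: {q5} {q7}
  W134: {q5} {q7} {q9}
  W135: {q5} {q7} {q8}
  W145: {q5} {q7}
  W234: {q2,q5} {q7} {q9}
  W235: {q5} {q7}
  W245: {q5} {q7}
  W345: {q5} {q6} {q7}
  W1234: {q5} {q7} {q9}
  W1235: {q5} {q7}
  W1245: {q5} {q7}
  W1345: {q5} {q7}
  W2345: {q5} {q7}
  W12345: {q5} {q7}
C dims 14,29,26,11; δ0: rk 12, SNF 1^12; δ1: rk 17, SNF 1^17; δ2: rk 9, SNF 1^9
Ȟ^0: (14−12)−0=2 ⇒ Z^2
Ȟ^1: (29−17)−12=0 ⇒ 0
Ȟ^2: (26−9)−17=0 ⇒ 0

Ȟ^0 = Z^2, Ȟ^1 = 0 and Ȟ^2 = 0


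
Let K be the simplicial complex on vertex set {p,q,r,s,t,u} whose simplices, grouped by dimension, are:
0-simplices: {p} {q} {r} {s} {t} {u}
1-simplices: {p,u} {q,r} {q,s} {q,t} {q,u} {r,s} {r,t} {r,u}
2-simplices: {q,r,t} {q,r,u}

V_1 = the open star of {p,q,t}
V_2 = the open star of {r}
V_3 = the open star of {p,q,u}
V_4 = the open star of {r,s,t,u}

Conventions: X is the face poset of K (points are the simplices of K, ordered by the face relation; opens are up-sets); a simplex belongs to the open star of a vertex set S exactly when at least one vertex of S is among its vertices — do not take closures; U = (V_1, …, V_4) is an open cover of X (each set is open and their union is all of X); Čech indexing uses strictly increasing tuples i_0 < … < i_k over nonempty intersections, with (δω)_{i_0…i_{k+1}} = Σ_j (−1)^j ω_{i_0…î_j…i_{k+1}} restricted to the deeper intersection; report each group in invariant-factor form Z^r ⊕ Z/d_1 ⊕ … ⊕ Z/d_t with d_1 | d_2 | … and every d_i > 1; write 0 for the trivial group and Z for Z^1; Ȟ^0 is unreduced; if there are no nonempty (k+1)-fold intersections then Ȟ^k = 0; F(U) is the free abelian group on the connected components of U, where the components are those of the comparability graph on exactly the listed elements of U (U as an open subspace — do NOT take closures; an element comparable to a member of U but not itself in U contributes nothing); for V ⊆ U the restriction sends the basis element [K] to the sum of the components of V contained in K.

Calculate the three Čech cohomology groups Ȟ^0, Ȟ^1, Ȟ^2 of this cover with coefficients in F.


nerve of the cover:
  V1={{p},{q},{t},{p,u},{q,r},{q,s},{q,t},{q,u},{r,t},{q,r,t},{q,r,u}} V2={{r},{q,r},{r,s},{r,t},{r,u},{q,r,t},{q,r,u}} V3={{p},{q},{u},{p,u},{q,r},{q,s},{q,t},{q,u},{r,u},{q,r,t},{q,r,u}} V4={{r},{s},{t},{u},{p,u},{q,r},{q,s},{q,t},{q,u},{r,s},{r,t},{r,u},{q,r,t},{q,r,u}}
  V12={{q,r},{r,t},{q,r,t},{q,r,u}} V13={{p},{q},{p,u},{q,r},{q,s},{q,t},{q,u},{q,r,t},{q,r,u}} V14={{t},{p,u},{q,r},{q,s},{q,t},{q,u},{r,t},{q,r,t},{q,r,u}} V23={{q,r},{r,u},{q,r,t},{q,r,u}} V24={{r},{q,r},{r,s},{r,t},{r,u},{q,r,t},{q,r,u}} V34={{u},{p,u},{q,r},{q,s},{q,t},{q,u},{r,u},{q,r,t},{q,r,u}}
  V123={{q,r},{q,r,t},{q,r,u}} V124={{q,r},{r,t},{q,r,t},{q,r,u}} V134={{p,u},{q,r},{q,s},{q,t},{q,u},{q,r,t},{q,r,u}} V234={{q,r},{r,u},{q,r,t},{q,r,u}}
  V1234={{q,r},{q,r,t},{q,r,u}}
components per intersection:
  V1: {{p},{p,u}} {{q},{t},{q,r},{q,s},{q,t},{q,u},{r,t},{q,r,t},{q,r,u}}
  V2: {{r},{q,r},{r,s},{r,t},{r,u},{q,r,t},{q,r,u}}
  V3: {{p},{q},{u},{p,u},{q,r},{q,s},{q,t},{q,u},{r,u},{q,r,t},{q,r,u}}
  V4: {{r},{s},{t},{u},{p,u},{q,r},{q,s},{q,t},{q,u},{r,s},{r,t},{r,u},{q,r,t},{q,r,u}}
  V12: {{q,r},{r,t},{q,r,t},{q,r,u}}
  V13: {{p},{p,u}} {{q},{q,r},{q,s},{q,t},{q,u},{q,r,t},{q,r,u}}
  V14: {{t},{q,r},{q,t},{q,u},{r,t},{q,r,t},{q,r,u}} {{p,u}} {{q,s}}
  V23: {{q,r},{r,u},{q,r,t},{q,r,u}}
  V24: {{r},{q,r},{r,s},{r,t},{r,u},{q,r,t},{q,r,u}}
  V34: {{u},{p,u},{q,r},{q,t},{q,u},{r,u},{q,r,t},{q,r,u}} {{q,s}}
  V123: {{q,r},{q,r,t},{q,r,u}}
  V124: {{q,r},{r,t},{q,r,t},{q,r,u}}
  V134: {{p,u}} {{q,r},{q,t},{q,u},{q,r,t},{q,r,u}} {{q,s}}
  V234: {{q,r},{r,u},{q,r,t},{q,r,u}}
  V1234: {{q,r},{q,r,t},{q,r,u}}
C dims 5,10,6,1; δ0: rk 4, SNF 1^4; δ1: rk 5, SNF 1^5; δ2: rk 1, SNF 1^1
Ȟ^0 = (5 − 4) − 0 = 1, so Ȟ^0 ≅ Z
Ȟ^1 = (10 − 5) − 4 = 1, so Ȟ^1 ≅ Z
Ȟ^2 = (6 − 1) − 5 = 0, so Ȟ^2 ≅ 0

Ȟ^0 ≅ Z; Ȟ^1 ≅ Z; Ȟ^2 ≅ 0


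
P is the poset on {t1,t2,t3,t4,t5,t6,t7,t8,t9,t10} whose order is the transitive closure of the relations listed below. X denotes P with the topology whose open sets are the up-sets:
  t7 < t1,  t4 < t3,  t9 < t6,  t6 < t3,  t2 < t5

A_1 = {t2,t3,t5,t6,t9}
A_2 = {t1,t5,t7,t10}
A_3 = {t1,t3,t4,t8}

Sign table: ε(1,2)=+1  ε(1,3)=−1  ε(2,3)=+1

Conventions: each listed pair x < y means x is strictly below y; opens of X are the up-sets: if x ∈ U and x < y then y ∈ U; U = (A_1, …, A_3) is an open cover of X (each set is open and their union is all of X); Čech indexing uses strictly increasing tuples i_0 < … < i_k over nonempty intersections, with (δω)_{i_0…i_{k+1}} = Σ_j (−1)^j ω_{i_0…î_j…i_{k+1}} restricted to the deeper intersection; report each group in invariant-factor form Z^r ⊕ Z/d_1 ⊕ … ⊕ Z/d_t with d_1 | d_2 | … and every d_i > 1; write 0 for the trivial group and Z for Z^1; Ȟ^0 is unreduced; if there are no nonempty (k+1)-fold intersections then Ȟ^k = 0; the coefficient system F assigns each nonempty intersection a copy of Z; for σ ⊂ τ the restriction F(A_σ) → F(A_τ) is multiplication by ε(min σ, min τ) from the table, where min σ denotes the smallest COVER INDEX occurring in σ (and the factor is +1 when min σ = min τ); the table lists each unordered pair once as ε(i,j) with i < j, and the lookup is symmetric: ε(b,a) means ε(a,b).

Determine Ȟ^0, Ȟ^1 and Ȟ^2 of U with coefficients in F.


Ȟ^0 ≅ 0, Ȟ^1 ≅ Z/2, Ȟ^2 ≅ 0

nonempty intersections:
  A12={t5} A13={t3} A23={t1}
C dims 3,3; δ0: rk 3, SNF 1^2·2
Ȟ^0: (3−3)−0=0 ⇒ 0
Ȟ^1: (3−0)−3=0 plus torsion [2] ⇒ Z/2
Ȟ^2: (0−0)−0=0 ⇒ 0


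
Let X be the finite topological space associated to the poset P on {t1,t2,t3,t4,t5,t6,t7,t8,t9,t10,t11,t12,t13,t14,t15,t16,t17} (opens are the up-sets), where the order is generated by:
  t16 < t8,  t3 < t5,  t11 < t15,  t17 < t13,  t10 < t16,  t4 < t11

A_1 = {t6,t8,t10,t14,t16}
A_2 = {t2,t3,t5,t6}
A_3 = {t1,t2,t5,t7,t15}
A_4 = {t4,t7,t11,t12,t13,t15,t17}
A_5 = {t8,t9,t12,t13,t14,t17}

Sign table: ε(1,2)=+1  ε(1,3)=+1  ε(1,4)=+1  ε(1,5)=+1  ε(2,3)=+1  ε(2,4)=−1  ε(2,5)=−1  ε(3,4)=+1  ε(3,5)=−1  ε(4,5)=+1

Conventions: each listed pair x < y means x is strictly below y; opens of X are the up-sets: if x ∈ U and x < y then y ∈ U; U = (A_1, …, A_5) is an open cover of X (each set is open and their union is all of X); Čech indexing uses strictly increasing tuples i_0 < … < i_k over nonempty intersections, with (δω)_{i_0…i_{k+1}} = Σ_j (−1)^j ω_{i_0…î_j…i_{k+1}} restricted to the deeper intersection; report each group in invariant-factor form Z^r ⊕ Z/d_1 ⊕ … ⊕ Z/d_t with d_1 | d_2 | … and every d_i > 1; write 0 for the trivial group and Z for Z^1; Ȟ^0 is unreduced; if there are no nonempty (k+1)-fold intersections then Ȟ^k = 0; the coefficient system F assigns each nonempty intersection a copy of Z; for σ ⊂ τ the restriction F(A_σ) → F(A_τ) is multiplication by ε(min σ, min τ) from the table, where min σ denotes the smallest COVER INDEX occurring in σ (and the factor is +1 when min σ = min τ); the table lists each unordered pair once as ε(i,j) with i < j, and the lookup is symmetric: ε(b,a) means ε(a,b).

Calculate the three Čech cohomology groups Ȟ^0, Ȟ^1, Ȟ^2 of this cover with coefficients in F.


Ȟ^0(U;F) ≅ Z, Ȟ^1(U;F) ≅ Z, Ȟ^2(U;F) ≅ 0

nonempty overlaps:
  A12={t6} A15={t8,t14} A23={t2,t5} A34={t7,t15} A45={t12,t13,t17}
C dims 5,5; δ0: rk 4, SNF 1^4
degree 0: 5−4−0 = 1 → Ȟ^0 ≅ Z
degree 1: 5−0−4 = 1 → Ȟ^1 ≅ Z
degree 2: 0−0−0 = 0 → Ȟ^2 ≅ 0


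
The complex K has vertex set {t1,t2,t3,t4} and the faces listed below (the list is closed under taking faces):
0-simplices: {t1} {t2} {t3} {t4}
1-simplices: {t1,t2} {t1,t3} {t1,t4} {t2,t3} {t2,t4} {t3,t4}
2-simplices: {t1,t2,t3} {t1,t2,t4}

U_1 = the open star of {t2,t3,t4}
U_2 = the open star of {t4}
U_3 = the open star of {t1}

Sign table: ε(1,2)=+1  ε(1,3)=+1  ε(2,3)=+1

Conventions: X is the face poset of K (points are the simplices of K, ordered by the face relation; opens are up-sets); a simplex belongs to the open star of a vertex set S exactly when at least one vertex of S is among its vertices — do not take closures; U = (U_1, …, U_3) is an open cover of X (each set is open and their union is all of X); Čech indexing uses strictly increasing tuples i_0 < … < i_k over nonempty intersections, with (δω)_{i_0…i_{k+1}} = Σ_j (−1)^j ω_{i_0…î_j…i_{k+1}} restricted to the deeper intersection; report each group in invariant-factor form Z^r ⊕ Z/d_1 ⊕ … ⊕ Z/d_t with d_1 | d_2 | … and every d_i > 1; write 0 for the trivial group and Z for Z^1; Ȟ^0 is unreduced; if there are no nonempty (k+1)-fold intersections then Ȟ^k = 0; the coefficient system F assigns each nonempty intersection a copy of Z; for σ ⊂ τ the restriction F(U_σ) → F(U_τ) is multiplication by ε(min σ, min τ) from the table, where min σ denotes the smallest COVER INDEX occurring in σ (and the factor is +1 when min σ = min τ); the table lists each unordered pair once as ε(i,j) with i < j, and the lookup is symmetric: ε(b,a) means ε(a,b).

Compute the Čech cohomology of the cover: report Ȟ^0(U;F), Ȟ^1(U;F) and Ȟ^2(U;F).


nonempty overlaps:
  U1={{t2},{t3},{t4},{t1,t2},{t1,t3},{t1,t4},{t2,t3},{t2,t4},{t3,t4},{t1,t2,t3},{t1,t2,t4}} U2={{t4},{t1,t4},{t2,t4},{t3,t4},{t1,t2,t4}} U3={{t1},{t1,t2},{t1,t3},{t1,t4},{t1,t2,t3},{t1,t2,t4}}
  U12={{t4},{t1,t4},{t2,t4},{t3,t4},{t1,t2,t4}} U13={{t1,t2},{t1,t3},{t1,t4},{t1,t2,t3},{t1,t2,t4}} U23={{t1,t4},{t1,t2,t4}}
  U123={{t1,t4},{t1,t2,t4}}
C dims 3,3,1; δ0: rk 2, SNF 1^2; δ1: rk 1, SNF 1^1
degree 0: 3−2−0 = 1 → Ȟ^0 ≅ Z
degree 1: 3−1−2 = 0 → Ȟ^1 ≅ 0
degree 2: 1−0−1 = 0 → Ȟ^2 ≅ 0

Ȟ^0 ≅ Z, Ȟ^1 ≅ 0 and Ȟ^2 ≅ 0
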